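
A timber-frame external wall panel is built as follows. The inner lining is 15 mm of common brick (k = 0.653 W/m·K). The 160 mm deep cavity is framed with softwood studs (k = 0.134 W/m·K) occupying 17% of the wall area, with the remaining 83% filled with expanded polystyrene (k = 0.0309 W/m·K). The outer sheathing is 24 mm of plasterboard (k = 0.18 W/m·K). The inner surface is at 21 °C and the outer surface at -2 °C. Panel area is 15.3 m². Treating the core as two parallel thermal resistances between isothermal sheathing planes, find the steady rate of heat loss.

Sheathing layers in series; stud and cavity paths in parallel between them.
R_inner = 0.015/(0.653×15.3) = 0.001501 K/W
R_stud  = 0.16/(0.134×0.17×15.3) = 0.4591 K/W
R_cav   = 0.16/(0.0309×0.83×15.3) = 0.4077 K/W
1/R_core = 1/R_stud + 1/R_cav → R_core = 0.2159 K/W
R_outer = 0.024/(0.18×15.3) = 0.008715 K/W
R_total = 0.2262 K/W
Q = ΔT/R_total = 23/0.2262

Q ≈ 102 W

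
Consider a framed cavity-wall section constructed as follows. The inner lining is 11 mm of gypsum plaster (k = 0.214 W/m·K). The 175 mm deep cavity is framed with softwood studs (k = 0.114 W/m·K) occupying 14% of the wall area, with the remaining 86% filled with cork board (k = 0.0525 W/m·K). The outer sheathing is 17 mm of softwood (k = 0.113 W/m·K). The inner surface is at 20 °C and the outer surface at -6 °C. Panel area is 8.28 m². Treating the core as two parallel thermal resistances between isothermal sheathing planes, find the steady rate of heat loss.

Sheathing layers in series; stud and cavity paths in parallel between them.
R_inner = 0.011/(0.214×8.28) = 0.006208 K/W
R_stud  = 0.175/(0.114×0.14×8.28) = 1.324 K/W
R_cav   = 0.175/(0.0525×0.86×8.28) = 0.4681 K/W
1/R_core = 1/R_stud + 1/R_cav → R_core = 0.3459 K/W
R_outer = 0.017/(0.113×8.28) = 0.01817 K/W
R_total = 0.3702 K/W
Q = ΔT/R_total = 26/0.3702

Q ≈ 70.2 W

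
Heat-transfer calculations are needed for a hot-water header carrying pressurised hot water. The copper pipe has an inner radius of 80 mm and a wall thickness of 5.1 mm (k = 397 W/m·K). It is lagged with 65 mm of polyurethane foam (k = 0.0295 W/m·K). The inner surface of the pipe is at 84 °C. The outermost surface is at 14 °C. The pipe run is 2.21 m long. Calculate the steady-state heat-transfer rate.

Q ≈ 50.5 W

For a radial system each layer contributes R = ln(r_out/r_in)/(2πkL); films add R = 1/(hA).
R_copper pipe wall = ln(85.1/80)/(2π×397×2.21) = 1.121×10^-5 K/W
R_polyurethane foam = ln(150.1/85.1)/(2π×0.0295×2.21) = 1.385 K/W
R_total = 1.385 K/W
Q = ΔT/R_total = 70/1.385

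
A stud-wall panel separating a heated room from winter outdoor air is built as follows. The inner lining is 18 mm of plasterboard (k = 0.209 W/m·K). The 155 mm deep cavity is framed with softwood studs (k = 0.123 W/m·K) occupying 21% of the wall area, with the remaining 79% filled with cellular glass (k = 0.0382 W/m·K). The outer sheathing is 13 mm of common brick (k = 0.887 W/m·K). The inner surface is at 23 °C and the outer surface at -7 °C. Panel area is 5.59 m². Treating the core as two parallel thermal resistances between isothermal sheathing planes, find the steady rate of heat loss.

Sheathing layers in series; stud and cavity paths in parallel between them.
R_inner = 0.018/(0.209×5.59) = 0.01541 K/W
R_stud  = 0.155/(0.123×0.21×5.59) = 1.073 K/W
R_cav   = 0.155/(0.0382×0.79×5.59) = 0.9188 K/W
1/R_core = 1/R_stud + 1/R_cav → R_core = 0.4951 K/W
R_outer = 0.013/(0.887×5.59) = 0.002622 K/W
R_total = 0.5131 K/W
Q = ΔT/R_total = 30/0.5131

Q ≈ 58.5 W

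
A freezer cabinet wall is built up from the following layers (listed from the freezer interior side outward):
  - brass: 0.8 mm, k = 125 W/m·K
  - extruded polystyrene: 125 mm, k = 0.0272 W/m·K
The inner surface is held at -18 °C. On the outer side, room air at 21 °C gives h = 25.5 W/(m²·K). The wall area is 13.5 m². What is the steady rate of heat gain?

Q ≈ 114 W

Thermal resistances in series:
R_brass = L/(kA) = 0.0008/(125×13.5) = 4.741×10^-7 K/W
R_extruded polystyrene = L/(kA) = 0.125/(0.0272×13.5) = 0.3404 K/W
R_outer film = 1/(h_o·A) = 1/(25.5×13.5) = 0.002905 K/W
R_total = 0.3433 K/W
Q = ΔT / R_total = 39 / 0.3433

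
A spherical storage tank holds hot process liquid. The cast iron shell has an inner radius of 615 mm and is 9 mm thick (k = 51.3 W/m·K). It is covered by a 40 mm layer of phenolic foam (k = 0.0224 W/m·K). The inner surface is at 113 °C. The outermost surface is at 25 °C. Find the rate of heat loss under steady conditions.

Spherical conduction: R = (1/r_in − 1/r_out)/(4πk) per layer; series-sum.
R_cast iron shell = (1/0.615 − 1/0.624)/(4π×51.3) = 3.638×10^-5 K/W
R_phenolic foam = (1/0.624 − 1/0.664)/(4π×0.0224) = 0.343 K/W
R_total = 0.343 K/W
Q = ΔT/R_total = 88/0.343

Q ≈ 257 W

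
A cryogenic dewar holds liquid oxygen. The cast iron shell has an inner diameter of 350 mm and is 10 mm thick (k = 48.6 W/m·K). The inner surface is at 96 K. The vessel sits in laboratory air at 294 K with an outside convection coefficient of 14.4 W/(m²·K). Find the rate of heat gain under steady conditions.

Spherical conduction: R = (1/r_in − 1/r_out)/(4πk) per layer; series-sum.
R_cast iron shell = (1/0.175 − 1/0.185)/(4π×48.6) = 5.058×10^-4 K/W
R_outer film = 1/(h·4πr_o²) = 1/(14.4×4π×0.185²) = 0.1615 K/W
R_total = 0.162 K/W
Q = ΔT/R_total = 198/0.162

Q ≈ 1220 W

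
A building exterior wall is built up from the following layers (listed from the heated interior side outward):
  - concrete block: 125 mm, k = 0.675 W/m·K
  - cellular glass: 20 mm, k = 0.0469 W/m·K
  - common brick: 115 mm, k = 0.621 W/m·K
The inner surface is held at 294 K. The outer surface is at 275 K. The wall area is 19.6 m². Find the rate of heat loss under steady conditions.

Q ≈ 467 W

Thermal resistances in series:
R_concrete block = L/(kA) = 0.125/(0.675×19.6) = 0.009448 K/W
R_cellular glass = L/(kA) = 0.02/(0.0469×19.6) = 0.02176 K/W
R_common brick = L/(kA) = 0.115/(0.621×19.6) = 0.009448 K/W
R_total = 0.04065 K/W
Q = ΔT / R_total = 19 / 0.04065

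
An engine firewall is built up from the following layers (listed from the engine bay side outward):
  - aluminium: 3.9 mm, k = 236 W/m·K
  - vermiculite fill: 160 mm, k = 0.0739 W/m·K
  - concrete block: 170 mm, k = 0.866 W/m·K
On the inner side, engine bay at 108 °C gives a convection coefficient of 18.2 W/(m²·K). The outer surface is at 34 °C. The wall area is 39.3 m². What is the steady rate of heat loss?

Treating each layer as a thermal resistance in series:
R_inner film = 1/(h_i·A) = 1/(18.2×39.3) = 0.001398 K/W
R_aluminium = L/(kA) = 0.0039/(236×39.3) = 4.205×10^-7 K/W
R_vermiculite fill = L/(kA) = 0.16/(0.0739×39.3) = 0.05509 K/W
R_concrete block = L/(kA) = 0.17/(0.866×39.3) = 0.004995 K/W
R_total = 0.06148 K/W
Q = ΔT / R_total = 74 / 0.06148

Q ≈ 1200 W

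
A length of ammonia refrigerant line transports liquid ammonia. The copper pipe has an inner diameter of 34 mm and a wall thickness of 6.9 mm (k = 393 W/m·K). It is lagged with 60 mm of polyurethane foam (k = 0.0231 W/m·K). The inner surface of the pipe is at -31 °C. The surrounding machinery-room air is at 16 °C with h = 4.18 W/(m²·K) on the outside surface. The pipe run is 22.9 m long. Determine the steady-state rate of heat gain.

Radial resistances (cylindrical: R_cond = ln(r_o/r_i)/(2πkL), R_conv = 1/(h·2πrL)):
R_copper pipe wall = ln(23.9/17)/(2π×393×22.9) = 6.024×10^-6 K/W
R_polyurethane foam = ln(83.9/23.9)/(2π×0.0231×22.9) = 0.3778 K/W
R_outer film = 1/(h_o·2πr_oL) = 1/(4.18×2π×0.0839×22.9) = 0.01982 K/W
R_total = 0.3976 K/W
Q = ΔT/R_total = 47/0.3976

Q ≈ 118 W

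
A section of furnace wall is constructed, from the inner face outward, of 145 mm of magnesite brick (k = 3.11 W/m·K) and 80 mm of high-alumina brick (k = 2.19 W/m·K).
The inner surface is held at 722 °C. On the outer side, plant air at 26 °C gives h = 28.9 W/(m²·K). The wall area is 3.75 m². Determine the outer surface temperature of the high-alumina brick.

T ≈ 231 °C

Treating each layer as a thermal resistance in series:
R_magnesite brick = L/(kA) = 0.145/(3.11×3.75) = 0.01243 K/W
R_high-alumina brick = L/(kA) = 0.08/(2.19×3.75) = 0.009741 K/W
R_outer film = 1/(h_o·A) = 1/(28.9×3.75) = 0.009227 K/W
R_total = 0.0314 K/W;  Q = ΔT/R_total = 696/0.0314 = 22160 W
T_interface = T_inner − Q·ΣR(inner→interface) = 722 − 22200×0.02217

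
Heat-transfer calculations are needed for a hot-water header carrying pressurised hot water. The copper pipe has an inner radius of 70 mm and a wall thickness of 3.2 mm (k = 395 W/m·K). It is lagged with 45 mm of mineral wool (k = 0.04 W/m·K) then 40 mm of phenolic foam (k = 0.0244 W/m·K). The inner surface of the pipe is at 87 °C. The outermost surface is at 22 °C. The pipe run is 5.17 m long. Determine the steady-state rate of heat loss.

Cylindrical conduction, so R = ln(r₂/r₁)/(2πkL) per layer, in series:
R_copper pipe wall = ln(73.2/70)/(2π×395×5.17) = 3.484×10^-6 K/W
R_mineral wool = ln(118.2/73.2)/(2π×0.04×5.17) = 0.3688 K/W
R_phenolic foam = ln(158.2/118.2)/(2π×0.0244×5.17) = 0.3677 K/W
R_total = 0.7365 K/W
Q = ΔT/R_total = 65/0.7365

Q ≈ 88.3 W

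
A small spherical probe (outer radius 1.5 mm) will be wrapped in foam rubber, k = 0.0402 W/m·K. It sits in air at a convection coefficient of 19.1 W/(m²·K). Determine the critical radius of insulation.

For a sphere r_cr = 2k/h = 2×0.0402/19.1
r_cr = 4.21 mm; since the bare radius (1.5 mm) is below r_cr, adding a thin layer of insulation will *increase* heat loss.

r_cr ≈ 4.21 mm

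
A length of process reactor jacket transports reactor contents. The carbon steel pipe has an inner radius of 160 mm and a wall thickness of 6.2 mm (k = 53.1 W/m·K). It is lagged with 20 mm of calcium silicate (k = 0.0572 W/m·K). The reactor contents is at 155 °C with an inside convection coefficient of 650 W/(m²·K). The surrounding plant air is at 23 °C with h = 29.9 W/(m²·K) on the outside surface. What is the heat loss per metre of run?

Cylindrical conduction, so R = ln(r₂/r₁)/(2πkL) per layer, in series:
R_inner film = 1/(h_i·2πr₁L) = 1/(650×2π×0.16×1) = 0.00153 K/W
R_carbon steel pipe wall = ln(166.2/160)/(2π×53.1×1) = 1.14×10^-4 K/W
R_calcium silicate = ln(186.2/166.2)/(2π×0.0572×1) = 0.3162 K/W
R_outer film = 1/(h_o·2πr_oL) = 1/(29.9×2π×0.1862×1) = 0.02859 K/W
R_total = 0.3464 K/W
Q = ΔT/R_total = 132/0.3464

q′ ≈ 381 W/m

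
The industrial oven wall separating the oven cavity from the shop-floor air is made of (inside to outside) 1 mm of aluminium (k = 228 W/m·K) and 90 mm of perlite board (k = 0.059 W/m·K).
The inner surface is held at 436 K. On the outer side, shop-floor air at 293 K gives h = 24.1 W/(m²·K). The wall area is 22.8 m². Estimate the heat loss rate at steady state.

Q ≈ 2080 W

Model the wall as resistances in series:
R_aluminium = L/(kA) = 0.001/(228×22.8) = 1.924×10^-7 K/W
R_perlite board = L/(kA) = 0.09/(0.059×22.8) = 0.0669 K/W
R_outer film = 1/(h_o·A) = 1/(24.1×22.8) = 0.00182 K/W
R_total = 0.06872 K/W
Q = ΔT / R_total = 143 / 0.06872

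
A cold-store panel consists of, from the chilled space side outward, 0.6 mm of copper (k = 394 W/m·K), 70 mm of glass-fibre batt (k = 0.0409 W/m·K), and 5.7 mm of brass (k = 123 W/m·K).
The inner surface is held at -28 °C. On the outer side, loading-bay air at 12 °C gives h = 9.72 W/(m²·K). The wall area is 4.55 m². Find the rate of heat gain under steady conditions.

Q ≈ 100 W

Model the wall as resistances in series:
R_copper = L/(kA) = 0.0006/(394×4.55) = 3.347×10^-7 K/W
R_glass-fibre batt = L/(kA) = 0.07/(0.0409×4.55) = 0.3762 K/W
R_brass = L/(kA) = 0.0057/(123×4.55) = 1.018×10^-5 K/W
R_outer film = 1/(h_o·A) = 1/(9.72×4.55) = 0.02261 K/W
R_total = 0.3988 K/W
Q = ΔT / R_total = 40 / 0.3988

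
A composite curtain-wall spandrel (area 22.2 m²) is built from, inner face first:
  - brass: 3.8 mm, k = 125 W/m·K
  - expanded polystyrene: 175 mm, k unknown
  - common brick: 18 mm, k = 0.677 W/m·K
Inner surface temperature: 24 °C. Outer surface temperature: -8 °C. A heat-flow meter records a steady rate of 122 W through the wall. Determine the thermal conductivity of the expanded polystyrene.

Model the wall as resistances in series:
R_brass = L/(kA) = 0.0038/(125×22.2) = 1.369×10^-6 K/W
R_common brick = L/(kA) = 0.018/(0.677×22.2) = 0.001198 K/W
Sum of known resistances R_other = 0.001199 K/W
Total R = ΔT/Q = 32/122 = 0.2623 K/W
R_expanded polystyrene = R_total − R_other = 0.2611 K/W
k = L/(R·A) = 0.175/(0.2611×22.2)

k ≈ 0.0302 W/(m·K)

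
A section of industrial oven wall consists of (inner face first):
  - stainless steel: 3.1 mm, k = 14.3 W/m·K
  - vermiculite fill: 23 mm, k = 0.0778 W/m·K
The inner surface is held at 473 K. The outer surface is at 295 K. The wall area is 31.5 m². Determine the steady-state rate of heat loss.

Thermal resistances in series:
R_stainless steel = L/(kA) = 0.0031/(14.3×31.5) = 6.882×10^-6 K/W
R_vermiculite fill = L/(kA) = 0.023/(0.0778×31.5) = 0.009385 K/W
R_total = 0.009392 K/W
Q = ΔT / R_total = 178 / 0.009392

Q ≈ 19000 W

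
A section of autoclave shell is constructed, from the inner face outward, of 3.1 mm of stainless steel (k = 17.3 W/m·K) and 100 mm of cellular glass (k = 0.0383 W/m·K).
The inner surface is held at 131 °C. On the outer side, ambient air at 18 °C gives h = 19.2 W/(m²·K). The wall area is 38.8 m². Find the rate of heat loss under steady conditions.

Using the resistance-network approach (series):
R_stainless steel = L/(kA) = 0.0031/(17.3×38.8) = 4.618×10^-6 K/W
R_cellular glass = L/(kA) = 0.1/(0.0383×38.8) = 0.06729 K/W
R_outer film = 1/(h_o·A) = 1/(19.2×38.8) = 0.001342 K/W
R_total = 0.06864 K/W
Q = ΔT / R_total = 113 / 0.06864

Q ≈ 1650 W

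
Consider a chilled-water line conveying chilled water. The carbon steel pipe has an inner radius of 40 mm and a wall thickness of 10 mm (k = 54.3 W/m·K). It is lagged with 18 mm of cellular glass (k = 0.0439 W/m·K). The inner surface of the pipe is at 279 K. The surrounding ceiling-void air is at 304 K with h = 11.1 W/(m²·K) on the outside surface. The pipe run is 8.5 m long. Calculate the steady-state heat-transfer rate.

Q ≈ 160 W

Per-layer cylindrical resistances, series-summed:
R_carbon steel pipe wall = ln(50/40)/(2π×54.3×8.5) = 7.695×10^-5 K/W
R_cellular glass = ln(68/50)/(2π×0.0439×8.5) = 0.1311 K/W
R_outer film = 1/(h_o·2πr_oL) = 1/(11.1×2π×0.068×8.5) = 0.02481 K/W
R_total = 0.156 K/W
Q = ΔT/R_total = 25/0.156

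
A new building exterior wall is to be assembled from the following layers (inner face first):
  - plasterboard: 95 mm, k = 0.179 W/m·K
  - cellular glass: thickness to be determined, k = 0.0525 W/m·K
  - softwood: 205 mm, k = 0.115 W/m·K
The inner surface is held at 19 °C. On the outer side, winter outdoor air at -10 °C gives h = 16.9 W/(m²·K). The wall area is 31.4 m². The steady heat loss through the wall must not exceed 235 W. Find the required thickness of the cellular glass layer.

L ≈ 78.9 mm

Series thermal resistances:
R_plasterboard = L/(kA) = 0.095/(0.179×31.4) = 0.0169 K/W
R_softwood = L/(kA) = 0.205/(0.115×31.4) = 0.05677 K/W
R_outer film = 1/(h_o·A) = 1/(16.9×31.4) = 0.001884 K/W
Sum of the known resistances R_other = 0.07556 K/W
Required total resistance R_tot = ΔT/Q_allow = 29/235 = 0.1234 K/W
R_cellular glass = R_tot − R_other = 0.04785 K/W
L = R·k·A = 0.04785×0.0525×31.4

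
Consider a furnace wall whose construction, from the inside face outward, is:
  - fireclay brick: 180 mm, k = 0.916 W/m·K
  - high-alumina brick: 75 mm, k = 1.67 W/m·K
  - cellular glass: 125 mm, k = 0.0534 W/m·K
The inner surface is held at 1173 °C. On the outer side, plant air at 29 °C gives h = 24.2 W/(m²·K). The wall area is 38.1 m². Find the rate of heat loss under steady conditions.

Model the wall as resistances in series:
R_fireclay brick = L/(kA) = 0.18/(0.916×38.1) = 0.005158 K/W
R_high-alumina brick = L/(kA) = 0.075/(1.67×38.1) = 0.001179 K/W
R_cellular glass = L/(kA) = 0.125/(0.0534×38.1) = 0.06144 K/W
R_outer film = 1/(h_o·A) = 1/(24.2×38.1) = 0.001085 K/W
R_total = 0.06886 K/W
Q = ΔT / R_total = 1144 / 0.06886

Q ≈ 16600 W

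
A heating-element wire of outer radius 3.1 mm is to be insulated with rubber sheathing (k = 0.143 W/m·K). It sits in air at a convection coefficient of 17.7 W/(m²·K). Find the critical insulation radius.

For a cylinder r_cr = k/h = 0.143/17.7
r_cr = 8.08 mm; since the bare radius (3.1 mm) is below r_cr, adding a thin layer of insulation will *increase* heat loss.

r_cr ≈ 8.08 mm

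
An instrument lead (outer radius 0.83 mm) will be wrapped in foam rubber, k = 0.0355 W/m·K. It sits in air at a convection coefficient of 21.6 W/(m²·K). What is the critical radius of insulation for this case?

For a cylinder r_cr = k/h = 0.0355/21.6
r_cr = 1.64 mm; since the bare radius (0.83 mm) is below r_cr, adding a thin layer of insulation will *increase* heat loss.

r_cr ≈ 1.64 mm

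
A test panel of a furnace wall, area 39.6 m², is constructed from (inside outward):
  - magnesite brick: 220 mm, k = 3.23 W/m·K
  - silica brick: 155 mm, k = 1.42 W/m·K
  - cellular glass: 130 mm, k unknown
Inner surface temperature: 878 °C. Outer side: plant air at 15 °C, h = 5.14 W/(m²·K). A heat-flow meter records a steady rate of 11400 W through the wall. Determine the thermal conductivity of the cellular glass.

k ≈ 0.0495 W/(m·K)

Treating each layer as a thermal resistance in series:
R_magnesite brick = L/(kA) = 0.22/(3.23×39.6) = 0.00172 K/W
R_silica brick = L/(kA) = 0.155/(1.42×39.6) = 0.002756 K/W
R_outer film = 1/(h_o·A) = 1/(5.14×39.6) = 0.004913 K/W
Sum of known resistances R_other = 0.009389 K/W
Total R = ΔT/Q = 863/11400 = 0.0757 K/W
R_cellular glass = R_total − R_other = 0.06631 K/W
k = L/(R·A) = 0.13/(0.06631×39.6)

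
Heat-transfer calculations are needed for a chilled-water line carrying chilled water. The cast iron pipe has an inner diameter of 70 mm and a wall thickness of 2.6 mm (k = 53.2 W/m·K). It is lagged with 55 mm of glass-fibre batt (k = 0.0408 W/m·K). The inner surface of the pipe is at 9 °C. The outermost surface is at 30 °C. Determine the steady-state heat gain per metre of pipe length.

Radial resistances (cylindrical: R_cond = ln(r_o/r_i)/(2πkL), R_conv = 1/(h·2πrL)):
R_cast iron pipe wall = ln(37.6/35)/(2π×53.2×1) = 2.144×10^-4 K/W
R_glass-fibre batt = ln(92.6/37.6)/(2π×0.0408×1) = 3.516 K/W
R_total = 3.516 K/W
Q = ΔT/R_total = 21/3.516

q′ ≈ 5.97 W/m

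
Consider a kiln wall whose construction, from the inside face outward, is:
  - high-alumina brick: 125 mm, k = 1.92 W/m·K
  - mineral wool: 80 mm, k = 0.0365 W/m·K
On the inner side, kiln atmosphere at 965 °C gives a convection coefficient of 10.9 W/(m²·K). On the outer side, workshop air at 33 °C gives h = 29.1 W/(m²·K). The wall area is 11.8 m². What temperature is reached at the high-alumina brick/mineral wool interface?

T ≈ 904 °C

Treating each layer as a thermal resistance in series:
R_inner film = 1/(h_i·A) = 1/(10.9×11.8) = 0.007775 K/W
R_high-alumina brick = L/(kA) = 0.125/(1.92×11.8) = 0.005517 K/W
R_mineral wool = L/(kA) = 0.08/(0.0365×11.8) = 0.1857 K/W
R_outer film = 1/(h_o·A) = 1/(29.1×11.8) = 0.002912 K/W
R_total = 0.2019 K/W;  Q = ΔT/R_total = 932/0.2019 = 4615 W
T_interface = T_inner − Q·ΣR(inner→interface) = 965 − 4620×0.01329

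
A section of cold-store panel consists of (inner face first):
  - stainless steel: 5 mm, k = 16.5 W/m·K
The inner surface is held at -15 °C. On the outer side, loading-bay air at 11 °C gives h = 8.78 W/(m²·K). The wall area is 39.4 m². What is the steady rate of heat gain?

Q ≈ 8970 W

Series thermal resistances:
R_stainless steel = L/(kA) = 0.005/(16.5×39.4) = 7.691×10^-6 K/W
R_outer film = 1/(h_o·A) = 1/(8.78×39.4) = 0.002891 K/W
R_total = 0.002898 K/W
Q = ΔT / R_total = 26 / 0.002898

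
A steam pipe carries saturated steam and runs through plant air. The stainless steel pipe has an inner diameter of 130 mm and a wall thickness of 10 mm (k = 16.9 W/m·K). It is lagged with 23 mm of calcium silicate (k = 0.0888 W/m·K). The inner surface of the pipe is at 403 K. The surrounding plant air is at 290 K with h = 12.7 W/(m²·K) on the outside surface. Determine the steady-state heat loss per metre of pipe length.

q′ ≈ 186 W/m

Radial resistances (cylindrical: R_cond = ln(r_o/r_i)/(2πkL), R_conv = 1/(h·2πrL)):
R_stainless steel pipe wall = ln(75/65)/(2π×16.9×1) = 0.001348 K/W
R_calcium silicate = ln(98/75)/(2π×0.0888×1) = 0.4794 K/W
R_outer film = 1/(h_o·2πr_oL) = 1/(12.7×2π×0.098×1) = 0.1279 K/W
R_total = 0.6086 K/W
Q = ΔT/R_total = 113/0.6086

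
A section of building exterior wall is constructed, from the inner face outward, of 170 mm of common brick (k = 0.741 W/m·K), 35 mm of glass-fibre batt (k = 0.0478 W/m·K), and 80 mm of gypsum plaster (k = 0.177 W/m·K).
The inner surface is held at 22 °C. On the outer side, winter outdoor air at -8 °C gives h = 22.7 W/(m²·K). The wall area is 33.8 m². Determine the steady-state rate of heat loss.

Using the resistance-network approach (series):
R_common brick = L/(kA) = 0.17/(0.741×33.8) = 0.006788 K/W
R_glass-fibre batt = L/(kA) = 0.035/(0.0478×33.8) = 0.02166 K/W
R_gypsum plaster = L/(kA) = 0.08/(0.177×33.8) = 0.01337 K/W
R_outer film = 1/(h_o·A) = 1/(22.7×33.8) = 0.001303 K/W
R_total = 0.04313 K/W
Q = ΔT / R_total = 30 / 0.04313

Q ≈ 696 W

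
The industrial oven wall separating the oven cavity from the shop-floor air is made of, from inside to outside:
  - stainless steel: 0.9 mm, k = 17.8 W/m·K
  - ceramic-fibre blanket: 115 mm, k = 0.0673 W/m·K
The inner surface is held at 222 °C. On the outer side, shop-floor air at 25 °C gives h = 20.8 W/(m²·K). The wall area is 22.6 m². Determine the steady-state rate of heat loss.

Thermal resistances in series:
R_stainless steel = L/(kA) = 0.0009/(17.8×22.6) = 2.237×10^-6 K/W
R_ceramic-fibre blanket = L/(kA) = 0.115/(0.0673×22.6) = 0.07561 K/W
R_outer film = 1/(h_o·A) = 1/(20.8×22.6) = 0.002127 K/W
R_total = 0.07774 K/W
Q = ΔT / R_total = 197 / 0.07774

Q ≈ 2530 W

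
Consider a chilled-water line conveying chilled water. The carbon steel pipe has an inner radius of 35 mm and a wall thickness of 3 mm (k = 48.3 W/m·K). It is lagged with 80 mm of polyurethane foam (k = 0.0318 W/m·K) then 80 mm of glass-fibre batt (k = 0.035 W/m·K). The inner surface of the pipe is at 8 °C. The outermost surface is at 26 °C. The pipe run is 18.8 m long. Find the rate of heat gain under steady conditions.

Q ≈ 42.2 W

Per-layer cylindrical resistances, series-summed:
R_carbon steel pipe wall = ln(38/35)/(2π×48.3×18.8) = 1.441×10^-5 K/W
R_polyurethane foam = ln(118/38)/(2π×0.0318×18.8) = 0.3016 K/W
R_glass-fibre batt = ln(198/118)/(2π×0.035×18.8) = 0.1252 K/W
R_total = 0.4269 K/W
Q = ΔT/R_total = 18/0.4269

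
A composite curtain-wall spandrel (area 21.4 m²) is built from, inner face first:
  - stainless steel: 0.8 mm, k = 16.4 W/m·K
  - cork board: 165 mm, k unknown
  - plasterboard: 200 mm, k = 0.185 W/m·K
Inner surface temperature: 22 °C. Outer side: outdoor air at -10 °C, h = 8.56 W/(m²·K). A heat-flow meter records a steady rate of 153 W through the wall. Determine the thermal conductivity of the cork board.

Thermal resistances in series:
R_stainless steel = L/(kA) = 0.0008/(16.4×21.4) = 2.279×10^-6 K/W
R_plasterboard = L/(kA) = 0.2/(0.185×21.4) = 0.05052 K/W
R_outer film = 1/(h_o·A) = 1/(8.56×21.4) = 0.005459 K/W
Sum of known resistances R_other = 0.05598 K/W
Total R = ΔT/Q = 32/153 = 0.2092 K/W
R_cork board = R_total − R_other = 0.1532 K/W
k = L/(R·A) = 0.165/(0.1532×21.4)

k ≈ 0.0503 W/(m·K)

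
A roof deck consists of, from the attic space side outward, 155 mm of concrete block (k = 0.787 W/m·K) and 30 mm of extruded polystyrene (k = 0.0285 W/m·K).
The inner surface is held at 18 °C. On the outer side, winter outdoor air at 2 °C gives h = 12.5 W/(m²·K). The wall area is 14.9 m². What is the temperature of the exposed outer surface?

T ≈ 2.96 °C

Using the resistance-network approach (series):
R_concrete block = L/(kA) = 0.155/(0.787×14.9) = 0.01322 K/W
R_extruded polystyrene = L/(kA) = 0.03/(0.0285×14.9) = 0.07065 K/W
R_outer film = 1/(h_o·A) = 1/(12.5×14.9) = 0.005369 K/W
R_total = 0.08923 K/W;  Q = ΔT/R_total = 16/0.08923 = 179.3 W
T_interface = T_inner − Q·ΣR(inner→interface) = 18 − 179×0.08386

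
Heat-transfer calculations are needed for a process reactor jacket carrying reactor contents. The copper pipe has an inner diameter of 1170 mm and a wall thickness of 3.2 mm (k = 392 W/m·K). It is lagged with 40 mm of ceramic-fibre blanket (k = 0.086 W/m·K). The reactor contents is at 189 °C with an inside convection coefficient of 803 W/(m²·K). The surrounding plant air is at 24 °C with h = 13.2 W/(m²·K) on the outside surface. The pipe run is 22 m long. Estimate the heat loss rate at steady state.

Treating each annulus and film as a series resistance:
R_inner film = 1/(h_i·2πr₁L) = 1/(803×2π×0.585×22) = 1.54×10^-5 K/W
R_copper pipe wall = ln(588.2/585)/(2π×392×22) = 1.007×10^-7 K/W
R_ceramic-fibre blanket = ln(628.2/588.2)/(2π×0.086×22) = 0.005534 K/W
R_outer film = 1/(h_o·2πr_oL) = 1/(13.2×2π×0.6282×22) = 8.724×10^-4 K/W
R_total = 0.006422 K/W
Q = ΔT/R_total = 165/0.006422

Q ≈ 25700 W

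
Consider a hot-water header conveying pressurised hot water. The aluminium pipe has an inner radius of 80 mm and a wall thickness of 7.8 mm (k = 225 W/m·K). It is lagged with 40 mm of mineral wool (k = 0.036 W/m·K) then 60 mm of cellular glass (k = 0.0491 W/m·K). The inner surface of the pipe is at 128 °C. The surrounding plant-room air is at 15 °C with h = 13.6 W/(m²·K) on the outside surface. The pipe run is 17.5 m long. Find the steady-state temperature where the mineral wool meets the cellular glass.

Treating each annulus and film as a series resistance:
R_aluminium pipe wall = ln(87.8/80)/(2π×225×17.5) = 3.76×10^-6 K/W
R_mineral wool = ln(127.8/87.8)/(2π×0.036×17.5) = 0.09484 K/W
R_cellular glass = ln(187.8/127.8)/(2π×0.0491×17.5) = 0.0713 K/W
R_outer film = 1/(h_o·2πr_oL) = 1/(13.6×2π×0.1878×17.5) = 0.003561 K/W
R_total = 0.1697 K/W
Q = ΔT/R_total = 113/0.1697
Q = 666 W
T_interface = T_inner − Q·ΣR(inner→interface) = 128 − 666×0.09484

T ≈ 64.8 °C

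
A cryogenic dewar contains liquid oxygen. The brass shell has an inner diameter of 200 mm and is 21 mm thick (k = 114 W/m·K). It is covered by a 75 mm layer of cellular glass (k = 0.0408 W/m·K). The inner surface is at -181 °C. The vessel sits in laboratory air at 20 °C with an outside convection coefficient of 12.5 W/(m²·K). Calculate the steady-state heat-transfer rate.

Q ≈ 31.7 W

Spherical conduction: R = (1/r_in − 1/r_out)/(4πk) per layer; series-sum.
R_brass shell = (1/0.1 − 1/0.121)/(4π×114) = 0.001211 K/W
R_cellular glass = (1/0.121 − 1/0.196)/(4π×0.0408) = 6.168 K/W
R_outer film = 1/(h·4πr_o²) = 1/(12.5×4π×0.196²) = 0.1657 K/W
R_total = 6.335 K/W
Q = ΔT/R_total = 201/6.335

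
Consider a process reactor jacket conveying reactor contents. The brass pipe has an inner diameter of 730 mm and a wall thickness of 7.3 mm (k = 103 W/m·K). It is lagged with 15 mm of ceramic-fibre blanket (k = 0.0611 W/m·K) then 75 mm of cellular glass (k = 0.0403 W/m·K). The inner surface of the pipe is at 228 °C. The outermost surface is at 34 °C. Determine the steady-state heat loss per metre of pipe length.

For a radial system each layer contributes R = ln(r_out/r_in)/(2πkL); films add R = 1/(hA).
R_brass pipe wall = ln(372.3/365)/(2π×103×1) = 3.06×10^-5 K/W
R_ceramic-fibre blanket = ln(387.3/372.3)/(2π×0.0611×1) = 0.1029 K/W
R_cellular glass = ln(462.3/387.3)/(2π×0.0403×1) = 0.6991 K/W
R_total = 0.802 K/W
Q = ΔT/R_total = 194/0.802

q′ ≈ 242 W/m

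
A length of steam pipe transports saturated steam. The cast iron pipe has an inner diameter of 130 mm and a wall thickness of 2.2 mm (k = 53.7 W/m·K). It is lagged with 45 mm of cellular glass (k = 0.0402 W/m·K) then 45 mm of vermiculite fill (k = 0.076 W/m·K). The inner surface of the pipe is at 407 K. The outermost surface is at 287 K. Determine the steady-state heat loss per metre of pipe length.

Per-layer cylindrical resistances, series-summed:
R_cast iron pipe wall = ln(67.2/65)/(2π×53.7×1) = 9.865×10^-5 K/W
R_cellular glass = ln(112.2/67.2)/(2π×0.0402×1) = 2.029 K/W
R_vermiculite fill = ln(157.2/112.2)/(2π×0.076×1) = 0.7062 K/W
R_total = 2.736 K/W
Q = ΔT/R_total = 120/2.736

q′ ≈ 43.9 W/m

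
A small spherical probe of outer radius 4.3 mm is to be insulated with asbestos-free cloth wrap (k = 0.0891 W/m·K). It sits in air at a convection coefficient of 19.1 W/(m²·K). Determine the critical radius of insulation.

For a sphere r_cr = 2k/h = 2×0.0891/19.1
r_cr = 9.33 mm; since the bare radius (4.3 mm) is below r_cr, adding a thin layer of insulation will *increase* heat loss.

r_cr ≈ 9.33 mm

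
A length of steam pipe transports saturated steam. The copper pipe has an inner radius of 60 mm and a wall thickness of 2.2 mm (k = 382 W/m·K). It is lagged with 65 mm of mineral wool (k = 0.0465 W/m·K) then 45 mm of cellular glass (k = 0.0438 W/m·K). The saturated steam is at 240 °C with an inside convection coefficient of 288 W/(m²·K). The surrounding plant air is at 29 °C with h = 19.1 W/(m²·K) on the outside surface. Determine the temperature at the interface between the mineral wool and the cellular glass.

Radial resistances (cylindrical: R_cond = ln(r_o/r_i)/(2πkL), R_conv = 1/(h·2πrL)):
R_inner film = 1/(h_i·2πr₁L) = 1/(288×2π×0.06×1) = 0.00921 K/W
R_copper pipe wall = ln(62.2/60)/(2π×382×1) = 1.5×10^-5 K/W
R_mineral wool = ln(127.2/62.2)/(2π×0.0465×1) = 2.449 K/W
R_cellular glass = ln(172.2/127.2)/(2π×0.0438×1) = 1.101 K/W
R_outer film = 1/(h_o·2πr_oL) = 1/(19.1×2π×0.1722×1) = 0.04839 K/W
R_total = 3.607 K/W
Q = ΔT/R_total = 211/3.607
Q = 58.5 W/m
T_interface = T_inner − Q·ΣR(inner→interface) = 240 − 58.5×2.458

T ≈ 96.2 °C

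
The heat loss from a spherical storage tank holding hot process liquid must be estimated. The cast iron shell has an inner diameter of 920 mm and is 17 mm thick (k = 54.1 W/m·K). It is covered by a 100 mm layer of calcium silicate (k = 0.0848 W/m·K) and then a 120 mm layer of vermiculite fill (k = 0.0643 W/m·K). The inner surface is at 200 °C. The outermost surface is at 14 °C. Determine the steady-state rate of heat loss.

Radial (spherical) resistances in series:
R_cast iron shell = (1/0.46 − 1/0.477)/(4π×54.1) = 1.14×10^-4 K/W
R_calcium silicate = (1/0.477 − 1/0.577)/(4π×0.0848) = 0.341 K/W
R_vermiculite fill = (1/0.577 − 1/0.697)/(4π×0.0643) = 0.3693 K/W
R_total = 0.7103 K/W
Q = ΔT/R_total = 186/0.7103

Q ≈ 262 W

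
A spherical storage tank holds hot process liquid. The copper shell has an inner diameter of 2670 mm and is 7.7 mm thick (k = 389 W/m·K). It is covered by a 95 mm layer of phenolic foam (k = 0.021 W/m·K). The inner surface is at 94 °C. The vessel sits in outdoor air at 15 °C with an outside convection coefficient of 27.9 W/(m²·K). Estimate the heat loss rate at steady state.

Radial (spherical) resistances in series:
R_copper shell = (1/1.335 − 1/1.3427)/(4π×389) = 8.788×10^-7 K/W
R_phenolic foam = (1/1.3427 − 1/1.4377)/(4π×0.021) = 0.1865 K/W
R_outer film = 1/(h·4πr_o²) = 1/(27.9×4π×1.4377²) = 0.00138 K/W
R_total = 0.1879 K/W
Q = ΔT/R_total = 79/0.1879

Q ≈ 421 W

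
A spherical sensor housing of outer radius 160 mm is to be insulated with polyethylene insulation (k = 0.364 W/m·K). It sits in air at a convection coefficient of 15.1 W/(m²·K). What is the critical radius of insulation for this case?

r_cr ≈ 48.2 mm

For a sphere r_cr = 2k/h = 2×0.364/15.1
r_cr = 48.2 mm; since the bare radius (160 mm) is above r_cr, any added insulation will reduce heat loss.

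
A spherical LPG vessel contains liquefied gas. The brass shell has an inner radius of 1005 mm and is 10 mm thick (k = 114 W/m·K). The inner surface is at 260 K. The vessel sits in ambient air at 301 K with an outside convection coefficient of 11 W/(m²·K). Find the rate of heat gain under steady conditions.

Q ≈ 5830 W

Spherical conduction: R = (1/r_in − 1/r_out)/(4πk) per layer; series-sum.
R_brass shell = (1/1.005 − 1/1.015)/(4π×114) = 6.843×10^-6 K/W
R_outer film = 1/(h·4πr_o²) = 1/(11×4π×1.015²) = 0.007022 K/W
R_total = 0.007029 K/W
Q = ΔT/R_total = 41/0.007029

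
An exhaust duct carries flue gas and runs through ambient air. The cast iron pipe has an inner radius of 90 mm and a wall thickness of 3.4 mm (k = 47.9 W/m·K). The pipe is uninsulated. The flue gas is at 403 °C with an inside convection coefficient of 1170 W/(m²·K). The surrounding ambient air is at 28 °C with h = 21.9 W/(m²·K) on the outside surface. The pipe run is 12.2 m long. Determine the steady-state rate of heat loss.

Q ≈ 57600 W

Treating each annulus and film as a series resistance:
R_inner film = 1/(h_i·2πr₁L) = 1/(1170×2π×0.09×12.2) = 1.239×10^-4 K/W
R_cast iron pipe wall = ln(93.4/90)/(2π×47.9×12.2) = 1.01×10^-5 K/W
R_outer film = 1/(h_o·2πr_oL) = 1/(21.9×2π×0.0934×12.2) = 0.006378 K/W
R_total = 0.006512 K/W
Q = ΔT/R_total = 375/0.006512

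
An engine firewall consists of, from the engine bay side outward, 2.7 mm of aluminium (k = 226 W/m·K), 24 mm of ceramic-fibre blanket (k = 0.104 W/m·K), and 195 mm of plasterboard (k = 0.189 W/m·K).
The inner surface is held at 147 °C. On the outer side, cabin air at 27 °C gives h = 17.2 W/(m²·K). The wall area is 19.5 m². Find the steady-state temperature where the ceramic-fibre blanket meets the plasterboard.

T ≈ 126 °C

Series thermal resistances:
R_aluminium = L/(kA) = 0.0027/(226×19.5) = 6.127×10^-7 K/W
R_ceramic-fibre blanket = L/(kA) = 0.024/(0.104×19.5) = 0.01183 K/W
R_plasterboard = L/(kA) = 0.195/(0.189×19.5) = 0.05291 K/W
R_outer film = 1/(h_o·A) = 1/(17.2×19.5) = 0.002982 K/W
R_total = 0.06773 K/W;  Q = ΔT/R_total = 120/0.06773 = 1772 W
T_interface = T_inner − Q·ΣR(inner→interface) = 147 − 1770×0.01183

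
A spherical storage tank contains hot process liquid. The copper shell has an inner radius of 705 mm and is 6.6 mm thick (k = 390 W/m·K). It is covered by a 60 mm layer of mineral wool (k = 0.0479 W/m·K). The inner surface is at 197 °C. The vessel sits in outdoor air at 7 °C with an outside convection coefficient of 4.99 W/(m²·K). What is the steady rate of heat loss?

Q ≈ 912 W

Spherical conduction: R = (1/r_in − 1/r_out)/(4πk) per layer; series-sum.
R_copper shell = (1/0.705 − 1/0.7116)/(4π×390) = 2.684×10^-6 K/W
R_mineral wool = (1/0.7116 − 1/0.7716)/(4π×0.0479) = 0.1815 K/W
R_outer film = 1/(h·4πr_o²) = 1/(4.99×4π×0.7716²) = 0.02679 K/W
R_total = 0.2083 K/W
Q = ΔT/R_total = 190/0.2083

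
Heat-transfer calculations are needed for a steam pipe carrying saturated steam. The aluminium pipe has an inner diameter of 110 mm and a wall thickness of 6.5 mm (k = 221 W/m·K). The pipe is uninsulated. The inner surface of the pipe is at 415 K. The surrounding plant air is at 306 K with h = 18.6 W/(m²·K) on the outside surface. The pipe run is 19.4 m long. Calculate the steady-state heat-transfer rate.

Cylindrical conduction, so R = ln(r₂/r₁)/(2πkL) per layer, in series:
R_aluminium pipe wall = ln(61.5/55)/(2π×221×19.4) = 4.147×10^-6 K/W
R_outer film = 1/(h_o·2πr_oL) = 1/(18.6×2π×0.0615×19.4) = 0.007172 K/W
R_total = 0.007176 K/W
Q = ΔT/R_total = 109/0.007176

Q ≈ 15200 W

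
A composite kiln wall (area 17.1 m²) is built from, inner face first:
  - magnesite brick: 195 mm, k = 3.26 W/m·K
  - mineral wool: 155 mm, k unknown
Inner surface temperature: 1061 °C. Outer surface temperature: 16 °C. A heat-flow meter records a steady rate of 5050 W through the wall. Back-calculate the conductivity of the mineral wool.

Treating each layer as a thermal resistance in series:
R_magnesite brick = L/(kA) = 0.195/(3.26×17.1) = 0.003498 K/W
Sum of known resistances R_other = 0.003498 K/W
Total R = ΔT/Q = 1045/5050 = 0.2069 K/W
R_mineral wool = R_total − R_other = 0.2034 K/W
k = L/(R·A) = 0.155/(0.2034×17.1)

k ≈ 0.0446 W/(m·K)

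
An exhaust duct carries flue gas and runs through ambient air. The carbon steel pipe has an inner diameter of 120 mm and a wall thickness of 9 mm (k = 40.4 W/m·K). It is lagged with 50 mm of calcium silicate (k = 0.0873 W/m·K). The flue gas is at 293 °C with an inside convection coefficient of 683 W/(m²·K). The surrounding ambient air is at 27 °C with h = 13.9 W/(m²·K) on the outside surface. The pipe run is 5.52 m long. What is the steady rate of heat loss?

Cylindrical conduction, so R = ln(r₂/r₁)/(2πkL) per layer, in series:
R_inner film = 1/(h_i·2πr₁L) = 1/(683×2π×0.06×5.52) = 7.036×10^-4 K/W
R_carbon steel pipe wall = ln(69/60)/(2π×40.4×5.52) = 9.974×10^-5 K/W
R_calcium silicate = ln(119/69)/(2π×0.0873×5.52) = 0.18 K/W
R_outer film = 1/(h_o·2πr_oL) = 1/(13.9×2π×0.119×5.52) = 0.01743 K/W
R_total = 0.1982 K/W
Q = ΔT/R_total = 266/0.1982

Q ≈ 1340 W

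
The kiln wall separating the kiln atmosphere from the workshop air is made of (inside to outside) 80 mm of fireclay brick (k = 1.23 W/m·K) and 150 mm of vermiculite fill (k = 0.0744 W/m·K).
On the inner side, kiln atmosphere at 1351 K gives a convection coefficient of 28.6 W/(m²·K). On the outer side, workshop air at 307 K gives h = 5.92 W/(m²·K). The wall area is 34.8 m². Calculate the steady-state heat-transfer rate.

Thermal resistances in series:
R_inner film = 1/(h_i·A) = 1/(28.6×34.8) = 0.001005 K/W
R_fireclay brick = L/(kA) = 0.08/(1.23×34.8) = 0.001869 K/W
R_vermiculite fill = L/(kA) = 0.15/(0.0744×34.8) = 0.05793 K/W
R_outer film = 1/(h_o·A) = 1/(5.92×34.8) = 0.004854 K/W
R_total = 0.06566 K/W
Q = ΔT / R_total = 1044 / 0.06566

Q ≈ 15900 W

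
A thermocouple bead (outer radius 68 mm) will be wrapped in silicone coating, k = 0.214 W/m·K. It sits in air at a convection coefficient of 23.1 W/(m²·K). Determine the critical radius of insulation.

r_cr ≈ 18.5 mm

For a sphere r_cr = 2k/h = 2×0.214/23.1
r_cr = 18.5 mm; since the bare radius (68 mm) is above r_cr, any added insulation will reduce heat loss.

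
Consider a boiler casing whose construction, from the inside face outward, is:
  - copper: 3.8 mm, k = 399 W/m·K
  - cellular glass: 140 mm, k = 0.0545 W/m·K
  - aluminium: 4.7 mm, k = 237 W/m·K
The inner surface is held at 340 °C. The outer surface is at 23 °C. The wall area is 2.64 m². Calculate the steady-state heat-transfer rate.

Q ≈ 326 W

Treating each layer as a thermal resistance in series:
R_copper = L/(kA) = 0.0038/(399×2.64) = 3.608×10^-6 K/W
R_cellular glass = L/(kA) = 0.14/(0.0545×2.64) = 0.973 K/W
R_aluminium = L/(kA) = 0.0047/(237×2.64) = 7.512×10^-6 K/W
R_total = 0.973 K/W
Q = ΔT / R_total = 317 / 0.973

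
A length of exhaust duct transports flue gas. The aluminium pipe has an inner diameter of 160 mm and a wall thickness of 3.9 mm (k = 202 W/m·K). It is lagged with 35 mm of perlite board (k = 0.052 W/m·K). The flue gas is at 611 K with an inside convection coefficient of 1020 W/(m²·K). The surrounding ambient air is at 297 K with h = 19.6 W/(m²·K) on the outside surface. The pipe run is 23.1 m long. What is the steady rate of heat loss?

Cylindrical conduction, so R = ln(r₂/r₁)/(2πkL) per layer, in series:
R_inner film = 1/(h_i·2πr₁L) = 1/(1020×2π×0.08×23.1) = 8.443×10^-5 K/W
R_aluminium pipe wall = ln(83.9/80)/(2π×202×23.1) = 1.624×10^-6 K/W
R_perlite board = ln(118.9/83.9)/(2π×0.052×23.1) = 0.0462 K/W
R_outer film = 1/(h_o·2πr_oL) = 1/(19.6×2π×0.1189×23.1) = 0.002956 K/W
R_total = 0.04924 K/W
Q = ΔT/R_total = 314/0.04924

Q ≈ 6380 W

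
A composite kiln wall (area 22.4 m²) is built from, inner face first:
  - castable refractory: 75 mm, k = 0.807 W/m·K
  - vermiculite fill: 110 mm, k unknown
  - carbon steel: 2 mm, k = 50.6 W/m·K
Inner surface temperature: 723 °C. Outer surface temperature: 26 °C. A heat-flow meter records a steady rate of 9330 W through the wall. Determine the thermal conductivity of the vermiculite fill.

Thermal resistances in series:
R_castable refractory = L/(kA) = 0.075/(0.807×22.4) = 0.004149 K/W
R_carbon steel = L/(kA) = 0.002/(50.6×22.4) = 1.765×10^-6 K/W
Sum of known resistances R_other = 0.004151 K/W
Total R = ΔT/Q = 697/9330 = 0.07471 K/W
R_vermiculite fill = R_total − R_other = 0.07055 K/W
k = L/(R·A) = 0.11/(0.07055×22.4)

k ≈ 0.0696 W/(m·K)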